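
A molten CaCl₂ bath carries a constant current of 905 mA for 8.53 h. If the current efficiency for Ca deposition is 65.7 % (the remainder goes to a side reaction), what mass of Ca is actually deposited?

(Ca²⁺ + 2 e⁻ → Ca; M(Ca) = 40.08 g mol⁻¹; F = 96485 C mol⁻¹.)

3.79 g

Q = I·t = 0.9050 × 30708 = 27790 C.
n(e⁻) = 27790/96485 = 0.2880 mol; theoretically n(Ca) = 0.2880/2 = 0.1440 mol, m_theo = 5.772 g.
At 65.7 % efficiency, m_actual = 0.657 × 5.772 = 3.79 g.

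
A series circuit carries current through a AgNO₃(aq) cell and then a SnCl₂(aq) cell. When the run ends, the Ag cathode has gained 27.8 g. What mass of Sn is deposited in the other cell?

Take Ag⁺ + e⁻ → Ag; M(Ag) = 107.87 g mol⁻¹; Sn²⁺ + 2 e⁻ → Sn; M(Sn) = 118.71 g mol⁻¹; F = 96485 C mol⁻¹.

n(Ag) = 27.8 / 107.87 = 0.2577 mol.
Since Ag⁺ + e⁻ → Ag, n(e⁻) passed = 1 × 0.2577 = 0.2577 mol.
Cells in series carry the same charge, so the same 0.2577 mol of electrons passes through cell 2.
Sn²⁺ + 2 e⁻ → Sn, so n(Sn) = 0.2577 / 2 = 0.1289 mol.
m(Sn) = 0.1289 × 118.71 = 15.3 g.

15.3 g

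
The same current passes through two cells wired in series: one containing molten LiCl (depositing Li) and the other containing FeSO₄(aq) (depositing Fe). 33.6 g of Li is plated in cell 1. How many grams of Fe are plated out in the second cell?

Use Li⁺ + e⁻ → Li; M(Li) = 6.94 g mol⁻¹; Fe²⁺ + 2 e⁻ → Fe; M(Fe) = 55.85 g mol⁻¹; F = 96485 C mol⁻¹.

n(Li) = 33.6 / 6.94 = 4.841 mol.
Since Li⁺ + e⁻ → Li, n(e⁻) passed = 1 × 4.841 = 4.841 mol.
Cells in series carry the same charge, so the same 4.841 mol of electrons passes through cell 2.
Fe²⁺ + 2 e⁻ → Fe, so n(Fe) = 4.841 / 2 = 2.421 mol.
m(Fe) = 2.421 × 55.85 = 135 g.

135 g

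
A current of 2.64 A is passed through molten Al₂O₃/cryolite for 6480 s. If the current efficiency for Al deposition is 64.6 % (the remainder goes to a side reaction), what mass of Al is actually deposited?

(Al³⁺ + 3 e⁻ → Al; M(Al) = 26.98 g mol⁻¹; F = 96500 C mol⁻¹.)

Q = I·t = 2.640 × 6480.0 = 17110 C.
n(e⁻) = 17110/96500 = 0.1773 mol; theoretically n(Al) = 0.1773/3 = 0.05909 mol, m_theo = 1.594 g.
At 64.6 % efficiency, m_actual = 0.646 × 1.594 = 1.03 g.

1.03 g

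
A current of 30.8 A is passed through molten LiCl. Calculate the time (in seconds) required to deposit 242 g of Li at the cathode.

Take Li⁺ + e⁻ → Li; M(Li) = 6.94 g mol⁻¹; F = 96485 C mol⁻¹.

n(Li) = m/M = 242 / 6.94 = 34.87 mol.
Each Li atom requires 1 electron, so n(e⁻) = 1 × 34.87 = 34.87 mol.
Q = n(e⁻)·F = 34.87 × 96485 = 3364000 C.
t = Q/I = 3364000 / 30.80 A = 109200 s.

1.09 × 10⁵ s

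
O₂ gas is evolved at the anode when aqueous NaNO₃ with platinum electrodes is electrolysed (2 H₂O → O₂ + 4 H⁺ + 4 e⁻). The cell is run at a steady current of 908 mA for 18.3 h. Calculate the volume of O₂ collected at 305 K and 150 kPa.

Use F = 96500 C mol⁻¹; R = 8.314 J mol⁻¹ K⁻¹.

2.62 L

Q = I·t = 0.9080 A × 65880 s = 59820 C.
n(e⁻) = Q/F = 59820 / 96500 = 0.6199 mol.
4 electrons are transferred per O₂ molecule, so n(O₂) = 0.6199 / 4 = 0.1550 mol.
V = nRT/P = (0.1550 × 8.314 × 305) / (150 × 10³ Pa) = 0.00262 m³ = 2.62 L.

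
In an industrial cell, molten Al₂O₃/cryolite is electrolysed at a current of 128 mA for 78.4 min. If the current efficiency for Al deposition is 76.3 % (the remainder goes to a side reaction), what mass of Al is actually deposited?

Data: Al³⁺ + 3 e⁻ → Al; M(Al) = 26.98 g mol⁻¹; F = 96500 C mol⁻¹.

Q = I·t = 0.1280 × 4704.0 = 602.1 C.
n(e⁻) = 602.1/96500 = 0.006240 mol; theoretically n(Al) = 0.006240/3 = 0.002080 mol, m_theo = 0.05611 g.
At 76.3 % efficiency, m_actual = 0.763 × 0.05611 = 0.0428 g.

0.0428 g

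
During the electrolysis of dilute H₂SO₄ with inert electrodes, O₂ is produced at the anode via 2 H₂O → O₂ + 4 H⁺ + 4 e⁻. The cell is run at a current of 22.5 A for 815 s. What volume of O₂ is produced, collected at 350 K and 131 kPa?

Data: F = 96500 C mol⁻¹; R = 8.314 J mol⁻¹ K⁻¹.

1.06 L

Q = I·t = 22.50 A × 815.00 s = 18340 C.
n(e⁻) = Q/F = 18340 / 96500 = 0.1900 mol.
4 electrons are transferred per O₂ molecule, so n(O₂) = 0.1900 / 4 = 0.04751 mol.
V = nRT/P = (0.04751 × 8.314 × 350) / (131 × 10³ Pa) = 0.00106 m³ = 1.06 L.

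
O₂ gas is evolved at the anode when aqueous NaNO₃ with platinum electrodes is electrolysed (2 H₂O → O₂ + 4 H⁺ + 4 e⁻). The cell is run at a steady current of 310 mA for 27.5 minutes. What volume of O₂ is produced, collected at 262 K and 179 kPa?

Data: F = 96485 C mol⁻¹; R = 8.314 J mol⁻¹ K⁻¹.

0.0161 L

Q = I·t = 0.3100 A × 1650.0 s = 511.5 C.
n(e⁻) = Q/F = 511.5 / 96485 = 0.005301 mol.
4 electrons are transferred per O₂ molecule, so n(O₂) = 0.005301 / 4 = 0.001325 mol.
V = nRT/P = (0.001325 × 8.314 × 262) / (179 × 10³ Pa) = 1.61 × 10⁻⁵ m³ = 0.0161 L.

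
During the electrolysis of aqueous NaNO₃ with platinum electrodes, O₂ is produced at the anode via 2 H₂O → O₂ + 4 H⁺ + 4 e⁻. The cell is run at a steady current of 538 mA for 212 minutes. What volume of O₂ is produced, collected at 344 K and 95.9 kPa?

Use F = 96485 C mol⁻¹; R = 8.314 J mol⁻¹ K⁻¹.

0.529 L

Q = I·t = 0.5380 A × 12720 s = 6843 C.
n(e⁻) = Q/F = 6843 / 96485 = 0.07093 mol.
4 electrons are transferred per O₂ molecule, so n(O₂) = 0.07093 / 4 = 0.01773 mol.
V = nRT/P = (0.01773 × 8.314 × 344) / (95.9 × 10³ Pa) = 5.29 × 10⁻⁴ m³ = 0.529 L.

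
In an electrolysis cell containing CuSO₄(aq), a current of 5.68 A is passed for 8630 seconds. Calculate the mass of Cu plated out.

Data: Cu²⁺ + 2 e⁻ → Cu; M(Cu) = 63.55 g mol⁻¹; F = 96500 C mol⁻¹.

Q = I·t = 5.680 A × 8630.0 s = 49020 C.
n(e⁻) = Q/F = 49020 / 96500 = 0.5080 mol.
Cu²⁺ + 2 e⁻ → Cu, so n(Cu) = n(e⁻)/2 = 0.2540 mol.
m = n·M = 0.2540 × 63.55 = 16.1 g.

16.1 g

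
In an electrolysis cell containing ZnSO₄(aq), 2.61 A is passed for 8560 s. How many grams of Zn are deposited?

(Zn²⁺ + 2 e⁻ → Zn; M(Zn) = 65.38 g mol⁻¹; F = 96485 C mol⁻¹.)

Q = I·t = 2.610 A × 8560.0 s = 22340 C.
n(e⁻) = Q/F = 22340 / 96485 = 0.2316 mol.
Zn²⁺ + 2 e⁻ → Zn, so n(Zn) = n(e⁻)/2 = 0.1158 mol.
m = n·M = 0.1158 × 65.38 = 7.57 g.

7.57 g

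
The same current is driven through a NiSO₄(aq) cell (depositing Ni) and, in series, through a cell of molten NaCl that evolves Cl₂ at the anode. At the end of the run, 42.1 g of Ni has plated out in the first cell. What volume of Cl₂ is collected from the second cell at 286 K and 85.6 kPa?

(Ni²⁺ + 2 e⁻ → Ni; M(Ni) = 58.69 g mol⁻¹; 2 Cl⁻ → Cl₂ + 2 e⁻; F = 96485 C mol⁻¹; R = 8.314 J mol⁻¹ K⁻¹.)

n(Ni) = 42.1 / 58.69 = 0.7173 mol, so n(e⁻) = 2 × 0.7173 = 1.435 mol.
The cells are in series, so the same 1.435 mol of electrons passes through the second cell.
2 Cl⁻ → Cl₂ + 2 e⁻ — 2 mol e⁻ per mol Cl₂, so n(Cl₂) = 1.435/2 = 0.7173 mol.
V = nRT/P = (0.7173 × 8.314 × 286) / (85.6 × 10³) = 0.0199 m³ = 19.9 L.

19.9 L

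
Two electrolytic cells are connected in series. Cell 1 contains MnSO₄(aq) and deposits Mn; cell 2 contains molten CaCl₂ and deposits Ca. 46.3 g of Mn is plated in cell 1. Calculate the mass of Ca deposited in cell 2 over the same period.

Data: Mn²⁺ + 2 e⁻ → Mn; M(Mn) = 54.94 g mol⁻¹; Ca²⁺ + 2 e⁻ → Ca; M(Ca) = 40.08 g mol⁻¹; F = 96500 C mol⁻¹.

33.8 g

n(Mn) = 46.3 / 54.94 = 0.8427 mol.
Since Mn²⁺ + 2 e⁻ → Mn, n(e⁻) passed = 2 × 0.8427 = 1.685 mol.
Cells in series carry the same charge, so the same 1.685 mol of electrons passes through cell 2.
Ca²⁺ + 2 e⁻ → Ca, so n(Ca) = 1.685 / 2 = 0.8427 mol.
m(Ca) = 0.8427 × 40.08 = 33.8 g.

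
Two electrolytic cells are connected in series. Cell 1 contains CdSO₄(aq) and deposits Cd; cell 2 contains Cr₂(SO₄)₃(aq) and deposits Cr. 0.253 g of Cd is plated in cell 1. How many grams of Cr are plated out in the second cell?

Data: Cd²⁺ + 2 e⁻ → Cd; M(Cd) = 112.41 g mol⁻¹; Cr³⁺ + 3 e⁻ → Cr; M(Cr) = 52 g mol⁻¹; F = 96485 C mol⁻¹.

n(Cd) = 0.253 / 112.41 = 0.002251 mol.
Since Cd²⁺ + 2 e⁻ → Cd, n(e⁻) passed = 2 × 0.002251 = 0.004501 mol.
Cells in series carry the same charge, so the same 0.004501 mol of electrons passes through cell 2.
Cr³⁺ + 3 e⁻ → Cr, so n(Cr) = 0.004501 / 3 = 0.001500 mol.
m(Cr) = 0.001500 × 52 = 0.0780 g.

0.0780 g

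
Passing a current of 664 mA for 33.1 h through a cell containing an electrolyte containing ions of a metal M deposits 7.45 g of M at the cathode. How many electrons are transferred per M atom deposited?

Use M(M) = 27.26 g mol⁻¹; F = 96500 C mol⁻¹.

3

Q = I·t = 0.6640 A × 119160 s = 79120 C, so n(e⁻) = 79120/96500 = 0.8199 mol.
n(M) deposited = 7.45 / 27.26 = 0.2733 mol.
Electrons per atom = n(e⁻)/n(M) = 0.8199 / 0.2733 = 3.00 ≈ 3, so the ion is M³⁺.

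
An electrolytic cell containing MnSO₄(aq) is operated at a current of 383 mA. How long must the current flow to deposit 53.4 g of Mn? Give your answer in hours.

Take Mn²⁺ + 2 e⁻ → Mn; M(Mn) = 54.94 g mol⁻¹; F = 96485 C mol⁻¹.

n(Mn) = m/M = 53.4 / 54.94 = 0.9720 mol.
Each Mn atom requires 2 electrons, so n(e⁻) = 2 × 0.9720 = 1.944 mol.
Q = n(e⁻)·F = 1.944 × 96485 = 187600 C.
t = Q/I = 187600 / 0.3830 A = 489700 s = 136 h.

136 h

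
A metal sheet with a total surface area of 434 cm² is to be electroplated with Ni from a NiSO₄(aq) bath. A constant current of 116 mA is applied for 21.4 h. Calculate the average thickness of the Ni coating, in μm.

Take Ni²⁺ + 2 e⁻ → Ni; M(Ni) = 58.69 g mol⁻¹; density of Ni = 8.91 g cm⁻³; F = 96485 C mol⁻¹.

Q = I·t = 0.1160 × 77040 = 8937 C; n(e⁻) = 0.09262 mol.
n(Ni) = n(e⁻)/2 = 0.04631 mol, so m = 0.04631 × 58.69 = 2.718 g.
Volume = m/ρ = 2.718 / 8.91 = 0.3050 cm³.
Thickness = V/A = 0.3050 / 434 = 7.03 × 10⁻⁴ cm = 7.03 μm.

7.03 μm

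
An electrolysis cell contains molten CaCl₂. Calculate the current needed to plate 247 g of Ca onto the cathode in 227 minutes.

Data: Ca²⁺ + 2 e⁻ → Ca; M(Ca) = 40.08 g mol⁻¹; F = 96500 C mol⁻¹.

n(Ca) = 247 / 40.08 = 6.163 mol.
n(e⁻) = 2 × 6.163 = 12.33 mol.
Q = n(e⁻)·F = 12.33 × 96500 = 1189000 C.
I = Q/t = 1189000 / 13620 s = 87.3 A.

87.3 A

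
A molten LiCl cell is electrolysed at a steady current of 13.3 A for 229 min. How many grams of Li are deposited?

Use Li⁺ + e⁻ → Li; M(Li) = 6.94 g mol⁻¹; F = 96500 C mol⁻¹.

Q = I·t = 13.30 A × 13740 s = 182700 C.
n(e⁻) = Q/F = 182700 / 96500 = 1.894 mol.
Li⁺ + e⁻ → Li, so n(Li) = n(e⁻)/1 = 1.894 mol.
m = n·M = 1.894 × 6.94 = 13.1 g.

13.1 g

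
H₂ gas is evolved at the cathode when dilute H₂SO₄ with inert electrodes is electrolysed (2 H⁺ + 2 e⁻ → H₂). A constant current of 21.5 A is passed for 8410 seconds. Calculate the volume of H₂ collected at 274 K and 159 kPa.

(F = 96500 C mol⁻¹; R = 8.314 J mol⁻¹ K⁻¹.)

Q = I·t = 21.50 A × 8410.0 s = 180800 C.
n(e⁻) = Q/F = 180800 / 96500 = 1.874 mol.
2 electrons are transferred per H₂ molecule, so n(H₂) = 1.874 / 2 = 0.9369 mol.
V = nRT/P = (0.9369 × 8.314 × 274) / (159 × 10³ Pa) = 0.0134 m³ = 13.4 L.

13.4 L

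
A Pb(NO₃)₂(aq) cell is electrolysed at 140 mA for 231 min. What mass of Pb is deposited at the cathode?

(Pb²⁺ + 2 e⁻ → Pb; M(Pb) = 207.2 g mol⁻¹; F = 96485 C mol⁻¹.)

Q = I·t = 0.1400 A × 13860 s = 1940 C.
n(e⁻) = Q/F = 1940 / 96485 = 0.02011 mol.
Pb²⁺ + 2 e⁻ → Pb, so n(Pb) = n(e⁻)/2 = 0.01006 mol.
m = n·M = 0.01006 × 207.2 = 2.08 g.

2.08 g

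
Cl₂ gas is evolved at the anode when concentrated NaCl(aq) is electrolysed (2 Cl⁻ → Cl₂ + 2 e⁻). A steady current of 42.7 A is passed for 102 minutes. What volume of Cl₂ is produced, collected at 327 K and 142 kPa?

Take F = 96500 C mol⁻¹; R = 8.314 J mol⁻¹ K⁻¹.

25.9 L

Q = I·t = 42.70 A × 6120.0 s = 261300 C.
n(e⁻) = Q/F = 261300 / 96500 = 2.708 mol.
2 electrons are transferred per Cl₂ molecule, so n(Cl₂) = 2.708 / 2 = 1.354 mol.
V = nRT/P = (1.354 × 8.314 × 327) / (142 × 10³ Pa) = 0.0259 m³ = 25.9 L.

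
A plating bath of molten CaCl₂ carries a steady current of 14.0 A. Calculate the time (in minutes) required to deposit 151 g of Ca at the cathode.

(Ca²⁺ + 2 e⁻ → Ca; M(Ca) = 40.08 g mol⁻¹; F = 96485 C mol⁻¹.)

n(Ca) = m/M = 151 / 40.08 = 3.767 mol.
Each Ca atom requires 2 electrons, so n(e⁻) = 2 × 3.767 = 7.535 mol.
Q = n(e⁻)·F = 7.535 × 96485 = 727000 C.
t = Q/I = 727000 / 14.00 A = 51930 s = 865 min.

865 min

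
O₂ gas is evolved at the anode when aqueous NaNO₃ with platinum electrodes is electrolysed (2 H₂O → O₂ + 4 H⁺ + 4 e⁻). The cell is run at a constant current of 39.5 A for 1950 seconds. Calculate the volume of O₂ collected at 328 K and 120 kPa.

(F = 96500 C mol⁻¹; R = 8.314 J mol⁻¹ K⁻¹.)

4.53 L

Q = I·t = 39.50 A × 1950.0 s = 77020 C.
n(e⁻) = Q/F = 77020 / 96500 = 0.7982 mol.
4 electrons are transferred per O₂ molecule, so n(O₂) = 0.7982 / 4 = 0.1995 mol.
V = nRT/P = (0.1995 × 8.314 × 328) / (120 × 10³ Pa) = 0.00453 m³ = 4.53 L.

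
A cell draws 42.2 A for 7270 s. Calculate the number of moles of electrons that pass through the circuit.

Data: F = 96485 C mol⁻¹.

3.18 mol

Q = I·t = 42.20 A × 7270.0 s = 306800 C.
n(e⁻) = Q/F = 306800 / 96485 = 3.18 mol.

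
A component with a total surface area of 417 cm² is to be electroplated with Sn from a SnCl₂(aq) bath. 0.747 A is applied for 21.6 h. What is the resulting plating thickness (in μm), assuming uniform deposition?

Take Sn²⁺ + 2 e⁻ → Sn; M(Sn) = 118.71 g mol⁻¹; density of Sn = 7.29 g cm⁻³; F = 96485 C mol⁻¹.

118 μm

Q = I·t = 0.7470 × 77760 = 58090 C; n(e⁻) = 0.6020 mol.
n(Sn) = n(e⁻)/2 = 0.3010 mol, so m = 0.3010 × 118.71 = 35.73 g.
Volume = m/ρ = 35.73 / 7.29 = 4.902 cm³.
Thickness = V/A = 4.902 / 417 = 0.0118 cm = 118 μm.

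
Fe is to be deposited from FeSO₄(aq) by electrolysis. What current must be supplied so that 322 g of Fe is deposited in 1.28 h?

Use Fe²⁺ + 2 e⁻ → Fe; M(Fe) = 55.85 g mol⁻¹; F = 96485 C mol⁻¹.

241 A

n(Fe) = 322 / 55.85 = 5.765 mol.
n(e⁻) = 2 × 5.765 = 11.53 mol.
Q = n(e⁻)·F = 11.53 × 96485 = 1113000 C.
I = Q/t = 1113000 / 4608.0 s = 241 A.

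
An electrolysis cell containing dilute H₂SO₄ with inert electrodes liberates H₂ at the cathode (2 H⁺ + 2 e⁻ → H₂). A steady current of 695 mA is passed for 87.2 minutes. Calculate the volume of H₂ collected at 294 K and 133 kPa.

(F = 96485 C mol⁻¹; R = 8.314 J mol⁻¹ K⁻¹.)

Q = I·t = 0.6950 A × 5232.0 s = 3636 C.
n(e⁻) = Q/F = 3636 / 96485 = 0.03769 mol.
2 electrons are transferred per H₂ molecule, so n(H₂) = 0.03769 / 2 = 0.01884 mol.
V = nRT/P = (0.01884 × 8.314 × 294) / (133 × 10³ Pa) = 3.46 × 10⁻⁴ m³ = 0.346 L.

0.346 L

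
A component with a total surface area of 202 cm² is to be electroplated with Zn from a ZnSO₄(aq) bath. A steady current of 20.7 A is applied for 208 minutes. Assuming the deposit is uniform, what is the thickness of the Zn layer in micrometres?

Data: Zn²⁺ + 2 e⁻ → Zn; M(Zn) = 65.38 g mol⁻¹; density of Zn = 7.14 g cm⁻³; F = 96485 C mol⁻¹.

Q = I·t = 20.70 × 12480 = 258300 C; n(e⁻) = 2.677 mol.
n(Zn) = n(e⁻)/2 = 1.339 mol, so m = 1.339 × 65.38 = 87.53 g.
Volume = m/ρ = 87.53 / 7.14 = 12.26 cm³.
Thickness = V/A = 12.26 / 202 = 0.0607 cm = 607 μm.

607 μm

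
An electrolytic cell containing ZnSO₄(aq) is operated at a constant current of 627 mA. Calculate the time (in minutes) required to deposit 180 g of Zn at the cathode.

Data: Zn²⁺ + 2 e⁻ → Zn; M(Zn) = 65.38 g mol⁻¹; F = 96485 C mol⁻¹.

14100 min

n(Zn) = m/M = 180 / 65.38 = 2.753 mol.
Each Zn atom requires 2 electrons, so n(e⁻) = 2 × 2.753 = 5.506 mol.
Q = n(e⁻)·F = 5.506 × 96485 = 531300 C.
t = Q/I = 531300 / 0.6270 A = 847300 s = 14100 min.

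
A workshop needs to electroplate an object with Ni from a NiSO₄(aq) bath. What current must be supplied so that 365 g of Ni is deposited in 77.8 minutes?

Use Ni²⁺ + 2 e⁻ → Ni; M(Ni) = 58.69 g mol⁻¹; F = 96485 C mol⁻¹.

n(Ni) = 365 / 58.69 = 6.219 mol.
n(e⁻) = 2 × 6.219 = 12.44 mol.
Q = n(e⁻)·F = 12.44 × 96485 = 1200000 C.
I = Q/t = 1200000 / 4668.0 s = 257 A.

257 A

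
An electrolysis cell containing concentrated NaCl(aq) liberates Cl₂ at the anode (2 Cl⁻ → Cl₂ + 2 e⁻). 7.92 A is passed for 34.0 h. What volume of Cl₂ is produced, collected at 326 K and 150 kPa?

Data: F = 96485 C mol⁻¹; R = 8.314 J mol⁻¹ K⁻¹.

90.8 L

Q = I·t = 7.920 A × 122400 s = 969400 C.
n(e⁻) = Q/F = 969400 / 96485 = 10.05 mol.
2 electrons are transferred per Cl₂ molecule, so n(Cl₂) = 10.05 / 2 = 5.024 mol.
V = nRT/P = (5.024 × 8.314 × 326) / (150 × 10³ Pa) = 0.0908 m³ = 90.8 L.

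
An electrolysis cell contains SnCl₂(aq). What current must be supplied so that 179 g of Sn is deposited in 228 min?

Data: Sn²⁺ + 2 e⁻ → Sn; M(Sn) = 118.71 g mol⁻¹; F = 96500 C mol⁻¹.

21.3 A

n(Sn) = 179 / 118.71 = 1.508 mol.
n(e⁻) = 2 × 1.508 = 3.016 mol.
Q = n(e⁻)·F = 3.016 × 96500 = 291000 C.
I = Q/t = 291000 / 13680 s = 21.3 A.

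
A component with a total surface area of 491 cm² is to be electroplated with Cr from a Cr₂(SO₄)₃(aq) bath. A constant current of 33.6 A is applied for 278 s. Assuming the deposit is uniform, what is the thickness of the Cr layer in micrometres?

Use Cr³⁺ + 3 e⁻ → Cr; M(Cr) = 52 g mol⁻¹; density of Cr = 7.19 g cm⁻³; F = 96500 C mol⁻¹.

4.75 μm

Q = I·t = 33.60 × 278.00 = 9341 C; n(e⁻) = 0.09680 mol.
n(Cr) = n(e⁻)/3 = 0.03227 mol, so m = 0.03227 × 52 = 1.678 g.
Volume = m/ρ = 1.678 / 7.19 = 0.2334 cm³.
Thickness = V/A = 0.2334 / 491 = 4.75 × 10⁻⁴ cm = 4.75 μm.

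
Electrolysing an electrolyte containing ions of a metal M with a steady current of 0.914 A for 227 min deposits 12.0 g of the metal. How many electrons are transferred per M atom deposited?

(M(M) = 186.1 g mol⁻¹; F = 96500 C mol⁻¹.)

Q = I·t = 0.9140 A × 13620 s = 12450 C, so n(e⁻) = 12450/96500 = 0.1290 mol.
n(M) deposited = 12.0 / 186.1 = 0.06448 mol.
Electrons per atom = n(e⁻)/n(M) = 0.1290 / 0.06448 = 2.00 ≈ 2, so the ion is M²⁺.

2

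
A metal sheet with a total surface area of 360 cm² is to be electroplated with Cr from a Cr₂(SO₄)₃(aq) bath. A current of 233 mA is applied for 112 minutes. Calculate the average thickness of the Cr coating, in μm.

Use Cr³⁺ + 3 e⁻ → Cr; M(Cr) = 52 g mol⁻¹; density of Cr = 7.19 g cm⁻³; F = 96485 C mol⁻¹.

Q = I·t = 0.2330 × 6720.0 = 1566 C; n(e⁻) = 0.01623 mol.
n(Cr) = n(e⁻)/3 = 0.005409 mol, so m = 0.005409 × 52 = 0.2813 g.
Volume = m/ρ = 0.2813 / 7.19 = 0.03912 cm³.
Thickness = V/A = 0.03912 / 360 = 1.09 × 10⁻⁴ cm = 1.09 μm.

1.09 μm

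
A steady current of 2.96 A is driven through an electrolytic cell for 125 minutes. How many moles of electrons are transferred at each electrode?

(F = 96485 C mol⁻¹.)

0.230 mol

Q = I·t = 2.960 A × 7500.0 s = 22200 C.
n(e⁻) = Q/F = 22200 / 96485 = 0.230 mol.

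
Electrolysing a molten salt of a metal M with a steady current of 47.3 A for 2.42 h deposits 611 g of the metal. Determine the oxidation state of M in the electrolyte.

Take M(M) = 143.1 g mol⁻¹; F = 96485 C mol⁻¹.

+1

Q = I·t = 47.30 A × 8712.0 s = 412100 C, so n(e⁻) = 412100/96485 = 4.271 mol.
n(M) deposited = 611 / 143.1 = 4.270 mol.
Electrons per atom = n(e⁻)/n(M) = 4.271 / 4.270 = 1.00 ≈ 1, so the ion is M⁺.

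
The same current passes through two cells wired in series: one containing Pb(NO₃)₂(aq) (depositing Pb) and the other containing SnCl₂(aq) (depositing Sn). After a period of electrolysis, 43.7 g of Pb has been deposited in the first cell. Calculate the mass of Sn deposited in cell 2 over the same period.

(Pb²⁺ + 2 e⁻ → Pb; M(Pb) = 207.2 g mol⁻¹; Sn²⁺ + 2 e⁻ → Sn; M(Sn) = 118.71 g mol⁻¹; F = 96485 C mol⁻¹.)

n(Pb) = 43.7 / 207.2 = 0.2109 mol.
Since Pb²⁺ + 2 e⁻ → Pb, n(e⁻) passed = 2 × 0.2109 = 0.4218 mol.
Cells in series carry the same charge, so the same 0.4218 mol of electrons passes through cell 2.
Sn²⁺ + 2 e⁻ → Sn, so n(Sn) = 0.4218 / 2 = 0.2109 mol.
m(Sn) = 0.2109 × 118.71 = 25.0 g.

25.0 g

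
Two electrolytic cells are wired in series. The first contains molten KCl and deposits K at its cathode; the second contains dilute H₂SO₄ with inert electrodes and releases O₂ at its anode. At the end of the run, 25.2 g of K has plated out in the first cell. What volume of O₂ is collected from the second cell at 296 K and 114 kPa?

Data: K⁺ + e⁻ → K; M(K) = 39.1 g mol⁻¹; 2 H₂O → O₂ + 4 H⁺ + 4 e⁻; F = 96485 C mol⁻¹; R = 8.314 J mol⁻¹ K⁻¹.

3.48 L

n(K) = 25.2 / 39.1 = 0.6445 mol, so n(e⁻) = 1 × 0.6445 = 0.6445 mol.
The cells are in series, so the same 0.6445 mol of electrons passes through the second cell.
2 H₂O → O₂ + 4 H⁺ + 4 e⁻ — 4 mol e⁻ per mol O₂, so n(O₂) = 0.6445/4 = 0.1611 mol.
V = nRT/P = (0.1611 × 8.314 × 296) / (114 × 10³) = 0.00348 m³ = 3.48 L.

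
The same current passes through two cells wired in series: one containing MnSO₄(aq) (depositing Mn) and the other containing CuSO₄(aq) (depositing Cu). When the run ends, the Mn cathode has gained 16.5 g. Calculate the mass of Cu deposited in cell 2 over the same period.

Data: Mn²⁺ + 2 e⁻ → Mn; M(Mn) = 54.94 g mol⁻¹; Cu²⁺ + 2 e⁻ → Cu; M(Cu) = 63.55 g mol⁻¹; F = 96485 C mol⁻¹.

n(Mn) = 16.5 / 54.94 = 0.3003 mol.
Since Mn²⁺ + 2 e⁻ → Mn, n(e⁻) passed = 2 × 0.3003 = 0.6007 mol.
Cells in series carry the same charge, so the same 0.6007 mol of electrons passes through cell 2.
Cu²⁺ + 2 e⁻ → Cu, so n(Cu) = 0.6007 / 2 = 0.3003 mol.
m(Cu) = 0.3003 × 63.55 = 19.1 g.

19.1 g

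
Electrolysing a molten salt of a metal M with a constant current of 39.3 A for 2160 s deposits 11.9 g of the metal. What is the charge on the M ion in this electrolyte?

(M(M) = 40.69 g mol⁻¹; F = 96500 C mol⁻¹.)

Q = I·t = 39.30 A × 2160.0 s = 84890 C, so n(e⁻) = 84890/96500 = 0.8797 mol.
n(M) deposited = 11.9 / 40.69 = 0.2925 mol.
Electrons per atom = n(e⁻)/n(M) = 0.8797 / 0.2925 = 3.01 ≈ 3, so the ion is M³⁺.

+3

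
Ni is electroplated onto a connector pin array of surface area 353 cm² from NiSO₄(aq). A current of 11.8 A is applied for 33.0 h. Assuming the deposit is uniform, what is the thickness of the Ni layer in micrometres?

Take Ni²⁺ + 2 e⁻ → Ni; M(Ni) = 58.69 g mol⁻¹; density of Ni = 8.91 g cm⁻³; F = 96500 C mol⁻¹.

Q = I·t = 11.80 × 118800 = 1402000 C; n(e⁻) = 14.53 mol.
n(Ni) = n(e⁻)/2 = 7.263 mol, so m = 7.263 × 58.69 = 426.3 g.
Volume = m/ρ = 426.3 / 8.91 = 47.84 cm³.
Thickness = V/A = 47.84 / 353 = 0.136 cm = 1360 μm.

1360 μm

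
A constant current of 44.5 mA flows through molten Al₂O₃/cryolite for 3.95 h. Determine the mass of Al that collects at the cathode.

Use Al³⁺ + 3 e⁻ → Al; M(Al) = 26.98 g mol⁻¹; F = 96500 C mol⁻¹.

Q = I·t = 0.04450 A × 14220 s = 632.8 C.
n(e⁻) = Q/F = 632.8 / 96500 = 0.006557 mol.
Al³⁺ + 3 e⁻ → Al, so n(Al) = n(e⁻)/3 = 0.002186 mol.
m = n·M = 0.002186 × 26.98 = 0.0590 g.

0.0590 g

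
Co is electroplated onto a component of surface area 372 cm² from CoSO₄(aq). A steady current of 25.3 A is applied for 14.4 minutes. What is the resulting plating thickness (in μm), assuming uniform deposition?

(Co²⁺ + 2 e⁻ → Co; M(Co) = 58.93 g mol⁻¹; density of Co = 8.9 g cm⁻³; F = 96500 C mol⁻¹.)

Q = I·t = 25.30 × 864.00 = 21860 C; n(e⁻) = 0.2265 mol.
n(Co) = n(e⁻)/2 = 0.1133 mol, so m = 0.1133 × 58.93 = 6.674 g.
Volume = m/ρ = 6.674 / 8.9 = 0.7499 cm³.
Thickness = V/A = 0.7499 / 372 = 0.00202 cm = 20.2 μm.

20.2 μm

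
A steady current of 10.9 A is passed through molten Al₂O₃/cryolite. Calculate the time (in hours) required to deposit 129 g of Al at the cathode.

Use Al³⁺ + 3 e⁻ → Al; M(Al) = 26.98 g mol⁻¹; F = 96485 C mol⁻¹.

n(Al) = m/M = 129 / 26.98 = 4.781 mol.
Each Al atom requires 3 electrons, so n(e⁻) = 3 × 4.781 = 14.34 mol.
Q = n(e⁻)·F = 14.34 × 96485 = 1384000 C.
t = Q/I = 1384000 / 10.90 A = 127000 s = 35.3 h.

35.3 h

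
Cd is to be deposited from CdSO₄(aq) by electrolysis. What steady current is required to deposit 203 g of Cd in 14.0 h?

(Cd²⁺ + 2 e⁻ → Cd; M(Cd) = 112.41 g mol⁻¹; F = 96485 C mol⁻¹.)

n(Cd) = 203 / 112.41 = 1.806 mol.
n(e⁻) = 2 × 1.806 = 3.612 mol.
Q = n(e⁻)·F = 3.612 × 96485 = 348500 C.
I = Q/t = 348500 / 50400 s = 6.91 A.

6.91 A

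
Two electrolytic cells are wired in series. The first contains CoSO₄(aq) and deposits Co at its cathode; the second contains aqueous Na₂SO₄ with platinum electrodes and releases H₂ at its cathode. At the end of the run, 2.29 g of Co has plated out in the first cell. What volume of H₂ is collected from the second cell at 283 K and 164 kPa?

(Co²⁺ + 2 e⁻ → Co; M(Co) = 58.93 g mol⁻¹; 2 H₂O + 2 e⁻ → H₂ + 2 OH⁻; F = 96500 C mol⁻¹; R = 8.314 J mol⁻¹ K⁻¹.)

0.558 L

n(Co) = 2.29 / 58.93 = 0.03886 mol, so n(e⁻) = 2 × 0.03886 = 0.07772 mol.
The cells are in series, so the same 0.07772 mol of electrons passes through the second cell.
2 H₂O + 2 e⁻ → H₂ + 2 OH⁻ — 2 mol e⁻ per mol H₂, so n(H₂) = 0.07772/2 = 0.03886 mol.
V = nRT/P = (0.03886 × 8.314 × 283) / (164 × 10³) = 5.58 × 10⁻⁴ m³ = 0.558 L.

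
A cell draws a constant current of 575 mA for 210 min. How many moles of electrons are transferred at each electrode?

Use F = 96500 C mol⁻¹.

Q = I·t = 0.5750 A × 12600 s = 7245 C.
n(e⁻) = Q/F = 7245 / 96500 = 0.0751 mol.

0.0751 mol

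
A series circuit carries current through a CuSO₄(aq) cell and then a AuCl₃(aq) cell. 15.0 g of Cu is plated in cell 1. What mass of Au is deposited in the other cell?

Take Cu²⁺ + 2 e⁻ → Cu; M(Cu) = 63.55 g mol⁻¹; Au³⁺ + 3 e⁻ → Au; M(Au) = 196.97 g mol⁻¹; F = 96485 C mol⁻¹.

31.0 g

n(Cu) = 15.0 / 63.55 = 0.2360 mol.
Since Cu²⁺ + 2 e⁻ → Cu, n(e⁻) passed = 2 × 0.2360 = 0.4721 mol.
Cells in series carry the same charge, so the same 0.4721 mol of electrons passes through cell 2.
Au³⁺ + 3 e⁻ → Au, so n(Au) = 0.4721 / 3 = 0.1574 mol.
m(Au) = 0.1574 × 196.97 = 31.0 g.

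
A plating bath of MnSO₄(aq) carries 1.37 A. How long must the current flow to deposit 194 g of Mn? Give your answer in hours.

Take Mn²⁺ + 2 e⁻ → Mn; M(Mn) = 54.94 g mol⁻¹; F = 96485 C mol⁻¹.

n(Mn) = m/M = 194 / 54.94 = 3.531 mol.
Each Mn atom requires 2 electrons, so n(e⁻) = 2 × 3.531 = 7.062 mol.
Q = n(e⁻)·F = 7.062 × 96485 = 681400 C.
t = Q/I = 681400 / 1.370 A = 497400 s = 138 h.

138 h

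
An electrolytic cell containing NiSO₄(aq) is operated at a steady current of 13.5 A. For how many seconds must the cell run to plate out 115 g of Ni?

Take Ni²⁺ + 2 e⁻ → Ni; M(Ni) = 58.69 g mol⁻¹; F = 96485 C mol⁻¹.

28000 s

n(Ni) = m/M = 115 / 58.69 = 1.959 mol.
Each Ni atom requires 2 electrons, so n(e⁻) = 2 × 1.959 = 3.919 mol.
Q = n(e⁻)·F = 3.919 × 96485 = 378100 C.
t = Q/I = 378100 / 13.50 A = 28010 s.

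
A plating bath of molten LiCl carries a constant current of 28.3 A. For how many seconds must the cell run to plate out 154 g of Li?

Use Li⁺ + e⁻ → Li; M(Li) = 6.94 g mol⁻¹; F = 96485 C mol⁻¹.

75700 s

n(Li) = m/M = 154 / 6.94 = 22.19 mol.
Each Li atom requires 1 electron, so n(e⁻) = 1 × 22.19 = 22.19 mol.
Q = n(e⁻)·F = 22.19 × 96485 = 2141000 C.
t = Q/I = 2141000 / 28.30 A = 75650 s.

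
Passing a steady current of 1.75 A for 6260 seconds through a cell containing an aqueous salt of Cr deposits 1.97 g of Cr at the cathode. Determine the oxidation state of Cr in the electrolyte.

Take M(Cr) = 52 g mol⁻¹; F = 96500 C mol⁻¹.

+3

Q = I·t = 1.750 A × 6260.0 s = 10960 C, so n(e⁻) = 10960/96500 = 0.1135 mol.
n(Cr) deposited = 1.97 / 52 = 0.03788 mol.
Electrons per atom = n(e⁻)/n(Cr) = 0.1135 / 0.03788 = 3.00 ≈ 3, so the ion is Cr³⁺.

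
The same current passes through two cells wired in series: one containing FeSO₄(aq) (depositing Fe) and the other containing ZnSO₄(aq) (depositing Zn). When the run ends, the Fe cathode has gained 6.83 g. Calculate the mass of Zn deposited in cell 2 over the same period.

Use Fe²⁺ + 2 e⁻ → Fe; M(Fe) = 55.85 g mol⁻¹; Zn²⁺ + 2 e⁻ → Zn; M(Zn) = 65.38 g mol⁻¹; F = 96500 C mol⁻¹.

n(Fe) = 6.83 / 55.85 = 0.1223 mol.
Since Fe²⁺ + 2 e⁻ → Fe, n(e⁻) passed = 2 × 0.1223 = 0.2446 mol.
Cells in series carry the same charge, so the same 0.2446 mol of electrons passes through cell 2.
Zn²⁺ + 2 e⁻ → Zn, so n(Zn) = 0.2446 / 2 = 0.1223 mol.
m(Zn) = 0.1223 × 65.38 = 8.00 g.

8.00 g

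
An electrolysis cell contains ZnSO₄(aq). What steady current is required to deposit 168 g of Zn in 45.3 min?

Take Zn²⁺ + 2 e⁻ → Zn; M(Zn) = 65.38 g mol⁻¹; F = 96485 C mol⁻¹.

182 A

n(Zn) = 168 / 65.38 = 2.570 mol.
n(e⁻) = 2 × 2.570 = 5.139 mol.
Q = n(e⁻)·F = 5.139 × 96485 = 495900 C.
I = Q/t = 495900 / 2718.0 s = 182 A.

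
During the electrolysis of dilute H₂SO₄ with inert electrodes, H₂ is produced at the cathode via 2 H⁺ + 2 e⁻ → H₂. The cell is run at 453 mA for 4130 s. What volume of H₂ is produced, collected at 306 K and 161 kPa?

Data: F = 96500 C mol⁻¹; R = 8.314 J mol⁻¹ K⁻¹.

0.153 L

Q = I·t = 0.4530 A × 4130.0 s = 1871 C.
n(e⁻) = Q/F = 1871 / 96500 = 0.01939 mol.
2 electrons are transferred per H₂ molecule, so n(H₂) = 0.01939 / 2 = 0.009694 mol.
V = nRT/P = (0.009694 × 8.314 × 306) / (161 × 10³ Pa) = 1.53 × 10⁻⁴ m³ = 0.153 L.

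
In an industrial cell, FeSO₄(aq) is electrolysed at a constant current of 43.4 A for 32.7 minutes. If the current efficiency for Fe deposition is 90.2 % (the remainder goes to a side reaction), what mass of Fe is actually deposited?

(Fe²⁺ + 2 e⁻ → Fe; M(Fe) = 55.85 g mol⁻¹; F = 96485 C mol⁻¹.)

22.2 g

Q = I·t = 43.40 × 1962.0 = 85150 C.
n(e⁻) = 85150/96485 = 0.8825 mol; theoretically n(Fe) = 0.8825/2 = 0.4413 mol, m_theo = 24.64 g.
At 90.2 % efficiency, m_actual = 0.902 × 24.64 = 22.2 g.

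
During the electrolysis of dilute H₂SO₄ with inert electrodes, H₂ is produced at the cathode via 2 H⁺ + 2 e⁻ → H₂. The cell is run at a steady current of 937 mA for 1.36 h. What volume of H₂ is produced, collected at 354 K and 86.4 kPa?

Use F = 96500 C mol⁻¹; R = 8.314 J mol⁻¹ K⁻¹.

0.810 L

Q = I·t = 0.9370 A × 4896.0 s = 4588 C.
n(e⁻) = Q/F = 4588 / 96500 = 0.04754 mol.
2 electrons are transferred per H₂ molecule, so n(H₂) = 0.04754 / 2 = 0.02377 mol.
V = nRT/P = (0.02377 × 8.314 × 354) / (86.4 × 10³ Pa) = 8.10 × 10⁻⁴ m³ = 0.810 L.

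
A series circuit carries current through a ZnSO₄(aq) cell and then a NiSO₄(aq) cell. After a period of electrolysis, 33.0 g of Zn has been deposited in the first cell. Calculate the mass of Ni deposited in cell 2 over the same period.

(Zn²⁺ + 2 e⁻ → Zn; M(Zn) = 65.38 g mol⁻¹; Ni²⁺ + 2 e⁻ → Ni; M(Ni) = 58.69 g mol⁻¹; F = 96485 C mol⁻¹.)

n(Zn) = 33.0 / 65.38 = 0.5047 mol.
Since Zn²⁺ + 2 e⁻ → Zn, n(e⁻) passed = 2 × 0.5047 = 1.009 mol.
Cells in series carry the same charge, so the same 1.009 mol of electrons passes through cell 2.
Ni²⁺ + 2 e⁻ → Ni, so n(Ni) = 1.009 / 2 = 0.5047 mol.
m(Ni) = 0.5047 × 58.69 = 29.6 g.

29.6 g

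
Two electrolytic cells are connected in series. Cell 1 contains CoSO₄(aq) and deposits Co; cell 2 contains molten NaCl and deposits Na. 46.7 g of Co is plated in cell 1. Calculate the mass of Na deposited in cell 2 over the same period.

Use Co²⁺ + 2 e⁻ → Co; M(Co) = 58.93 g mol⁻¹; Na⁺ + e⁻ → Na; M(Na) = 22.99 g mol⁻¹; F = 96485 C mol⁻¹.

36.4 g

n(Co) = 46.7 / 58.93 = 0.7925 mol.
Since Co²⁺ + 2 e⁻ → Co, n(e⁻) passed = 2 × 0.7925 = 1.585 mol.
Cells in series carry the same charge, so the same 1.585 mol of electrons passes through cell 2.
Na⁺ + e⁻ → Na, so n(Na) = 1.585 / 1 = 1.585 mol.
m(Na) = 1.585 × 22.99 = 36.4 g.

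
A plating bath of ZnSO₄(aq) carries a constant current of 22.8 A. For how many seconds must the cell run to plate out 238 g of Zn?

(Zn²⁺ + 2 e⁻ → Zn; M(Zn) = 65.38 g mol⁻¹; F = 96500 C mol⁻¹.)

30800 s

n(Zn) = m/M = 238 / 65.38 = 3.640 mol.
Each Zn atom requires 2 electrons, so n(e⁻) = 2 × 3.640 = 7.281 mol.
Q = n(e⁻)·F = 7.281 × 96500 = 702600 C.
t = Q/I = 702600 / 22.80 A = 30810 s.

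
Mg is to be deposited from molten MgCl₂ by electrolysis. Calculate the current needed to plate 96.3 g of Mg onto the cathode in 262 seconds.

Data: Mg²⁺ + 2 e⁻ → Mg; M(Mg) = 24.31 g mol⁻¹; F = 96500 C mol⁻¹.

n(Mg) = 96.3 / 24.31 = 3.961 mol.
n(e⁻) = 2 × 3.961 = 7.923 mol.
Q = n(e⁻)·F = 7.923 × 96500 = 764500 C.
I = Q/t = 764500 / 262.00 s = 2920 A.

2920 A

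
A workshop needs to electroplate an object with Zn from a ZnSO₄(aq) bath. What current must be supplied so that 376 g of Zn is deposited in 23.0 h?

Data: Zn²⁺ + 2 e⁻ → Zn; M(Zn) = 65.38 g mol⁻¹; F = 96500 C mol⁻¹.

13.4 A

n(Zn) = 376 / 65.38 = 5.751 mol.
n(e⁻) = 2 × 5.751 = 11.50 mol.
Q = n(e⁻)·F = 11.50 × 96500 = 1110000 C.
I = Q/t = 1110000 / 82800 s = 13.4 A.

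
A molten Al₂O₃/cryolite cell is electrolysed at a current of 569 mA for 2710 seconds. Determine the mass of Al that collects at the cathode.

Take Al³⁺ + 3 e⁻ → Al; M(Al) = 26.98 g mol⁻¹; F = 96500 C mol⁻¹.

0.144 g

Q = I·t = 0.5690 A × 2710.0 s = 1542 C.
n(e⁻) = Q/F = 1542 / 96500 = 0.01598 mol.
Al³⁺ + 3 e⁻ → Al, so n(Al) = n(e⁻)/3 = 0.005326 mol.
m = n·M = 0.005326 × 26.98 = 0.144 g.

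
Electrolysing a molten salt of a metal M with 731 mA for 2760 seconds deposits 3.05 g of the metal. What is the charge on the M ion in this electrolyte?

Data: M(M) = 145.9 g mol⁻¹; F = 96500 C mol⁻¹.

+1

Q = I·t = 0.7310 A × 2760.0 s = 2018 C, so n(e⁻) = 2018/96500 = 0.02091 mol.
n(M) deposited = 3.05 / 145.9 = 0.02090 mol.
Electrons per atom = n(e⁻)/n(M) = 0.02091 / 0.02090 = 1.00 ≈ 1, so the ion is M⁺.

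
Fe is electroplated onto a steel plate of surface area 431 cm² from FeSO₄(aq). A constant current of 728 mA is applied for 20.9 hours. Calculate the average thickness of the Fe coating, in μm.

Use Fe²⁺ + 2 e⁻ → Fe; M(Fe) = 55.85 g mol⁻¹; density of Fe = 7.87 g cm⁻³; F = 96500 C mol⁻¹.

46.7 μm

Q = I·t = 0.7280 × 75240 = 54770 C; n(e⁻) = 0.5676 mol.
n(Fe) = n(e⁻)/2 = 0.2838 mol, so m = 0.2838 × 55.85 = 15.85 g.
Volume = m/ρ = 15.85 / 7.87 = 2.014 cm³.
Thickness = V/A = 2.014 / 431 = 0.00467 cm = 46.7 μm.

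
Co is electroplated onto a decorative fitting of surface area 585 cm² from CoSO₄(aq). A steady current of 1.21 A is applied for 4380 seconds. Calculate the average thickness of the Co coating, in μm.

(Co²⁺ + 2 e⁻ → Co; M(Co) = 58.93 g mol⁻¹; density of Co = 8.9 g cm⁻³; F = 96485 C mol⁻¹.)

Q = I·t = 1.210 × 4380.0 = 5300 C; n(e⁻) = 0.05493 mol.
n(Co) = n(e⁻)/2 = 0.02746 mol, so m = 0.02746 × 58.93 = 1.618 g.
Volume = m/ρ = 1.618 / 8.9 = 0.1819 cm³.
Thickness = V/A = 0.1819 / 585 = 3.11 × 10⁻⁴ cm = 3.11 μm.

3.11 μm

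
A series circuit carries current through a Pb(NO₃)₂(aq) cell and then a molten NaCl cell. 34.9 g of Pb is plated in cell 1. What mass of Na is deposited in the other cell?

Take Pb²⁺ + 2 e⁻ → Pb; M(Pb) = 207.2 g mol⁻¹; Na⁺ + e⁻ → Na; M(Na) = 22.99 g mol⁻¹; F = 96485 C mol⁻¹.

n(Pb) = 34.9 / 207.2 = 0.1684 mol.
Since Pb²⁺ + 2 e⁻ → Pb, n(e⁻) passed = 2 × 0.1684 = 0.3369 mol.
Cells in series carry the same charge, so the same 0.3369 mol of electrons passes through cell 2.
Na⁺ + e⁻ → Na, so n(Na) = 0.3369 / 1 = 0.3369 mol.
m(Na) = 0.3369 × 22.99 = 7.74 g.

7.74 g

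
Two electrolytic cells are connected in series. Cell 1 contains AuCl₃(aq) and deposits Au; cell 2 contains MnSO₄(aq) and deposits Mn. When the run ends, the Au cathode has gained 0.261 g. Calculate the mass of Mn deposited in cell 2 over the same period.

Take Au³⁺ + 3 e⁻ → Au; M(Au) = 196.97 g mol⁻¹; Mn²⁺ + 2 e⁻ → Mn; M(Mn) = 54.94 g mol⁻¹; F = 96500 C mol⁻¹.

n(Au) = 0.261 / 196.97 = 0.001325 mol.
Since Au³⁺ + 3 e⁻ → Au, n(e⁻) passed = 3 × 0.001325 = 0.003975 mol.
Cells in series carry the same charge, so the same 0.003975 mol of electrons passes through cell 2.
Mn²⁺ + 2 e⁻ → Mn, so n(Mn) = 0.003975 / 2 = 0.001988 mol.
m(Mn) = 0.001988 × 54.94 = 0.109 g.

0.109 g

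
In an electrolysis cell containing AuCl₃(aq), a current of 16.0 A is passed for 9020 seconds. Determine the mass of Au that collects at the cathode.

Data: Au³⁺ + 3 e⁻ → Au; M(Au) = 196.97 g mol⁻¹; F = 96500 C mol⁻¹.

98.2 g

Q = I·t = 16.00 A × 9020.0 s = 144300 C.
n(e⁻) = Q/F = 144300 / 96500 = 1.496 mol.
Au³⁺ + 3 e⁻ → Au, so n(Au) = n(e⁻)/3 = 0.4985 mol.
m = n·M = 0.4985 × 196.97 = 98.2 g.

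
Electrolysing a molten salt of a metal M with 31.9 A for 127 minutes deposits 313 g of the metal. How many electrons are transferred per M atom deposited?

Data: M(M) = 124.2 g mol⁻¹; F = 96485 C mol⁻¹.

1

Q = I·t = 31.90 A × 7620.0 s = 243100 C, so n(e⁻) = 243100/96485 = 2.519 mol.
n(M) deposited = 313 / 124.2 = 2.520 mol.
Electrons per atom = n(e⁻)/n(M) = 2.519 / 2.520 = 1.00 ≈ 1, so the ion is M⁺.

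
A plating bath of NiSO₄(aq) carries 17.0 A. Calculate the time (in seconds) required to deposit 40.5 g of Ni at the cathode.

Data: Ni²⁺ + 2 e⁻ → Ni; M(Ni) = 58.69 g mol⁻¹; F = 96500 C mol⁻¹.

7830 s

n(Ni) = m/M = 40.5 / 58.69 = 0.6901 mol.
Each Ni atom requires 2 electrons, so n(e⁻) = 2 × 0.6901 = 1.380 mol.
Q = n(e⁻)·F = 1.380 × 96500 = 133200 C.
t = Q/I = 133200 / 17.00 A = 7834 s.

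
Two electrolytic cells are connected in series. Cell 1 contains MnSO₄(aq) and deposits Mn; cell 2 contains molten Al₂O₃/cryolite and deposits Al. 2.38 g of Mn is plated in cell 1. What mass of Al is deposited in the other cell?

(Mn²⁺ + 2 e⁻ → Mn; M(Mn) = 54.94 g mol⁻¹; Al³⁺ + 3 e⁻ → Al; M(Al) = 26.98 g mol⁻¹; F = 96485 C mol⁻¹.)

0.779 g

n(Mn) = 2.38 / 54.94 = 0.04332 mol.
Since Mn²⁺ + 2 e⁻ → Mn, n(e⁻) passed = 2 × 0.04332 = 0.08664 mol.
Cells in series carry the same charge, so the same 0.08664 mol of electrons passes through cell 2.
Al³⁺ + 3 e⁻ → Al, so n(Al) = 0.08664 / 3 = 0.02888 mol.
m(Al) = 0.02888 × 26.98 = 0.779 g.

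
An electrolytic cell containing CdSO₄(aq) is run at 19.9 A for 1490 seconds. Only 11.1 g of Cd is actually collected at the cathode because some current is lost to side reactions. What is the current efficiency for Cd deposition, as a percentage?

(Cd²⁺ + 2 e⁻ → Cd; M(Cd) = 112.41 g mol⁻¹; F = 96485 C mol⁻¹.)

Q = I·t = 19.90 × 1490.0 = 29650 C; n(e⁻) = 29650/96485 = 0.3073 mol.
Theoretical n(Cd) = n(e⁻)/2 = 0.1537 mol, i.e. m_theo = 0.1537 × 112.41 = 17.27 g.
Efficiency = m_actual / m_theo = 11.1 / 17.27 = 64.3 %.

64.3 %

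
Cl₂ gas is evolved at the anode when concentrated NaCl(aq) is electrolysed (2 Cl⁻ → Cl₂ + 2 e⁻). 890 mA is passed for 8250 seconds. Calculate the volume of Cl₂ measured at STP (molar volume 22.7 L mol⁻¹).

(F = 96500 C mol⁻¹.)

Q = I·t = 0.8900 A × 8250.0 s = 7342 C.
n(e⁻) = Q/F = 7342 / 96500 = 0.07609 mol.
2 electrons are transferred per Cl₂ molecule, so n(Cl₂) = 0.07609 / 2 = 0.03804 mol.
V = n × V_m = 0.03804 × 22.7 = 0.864 L.

0.864 L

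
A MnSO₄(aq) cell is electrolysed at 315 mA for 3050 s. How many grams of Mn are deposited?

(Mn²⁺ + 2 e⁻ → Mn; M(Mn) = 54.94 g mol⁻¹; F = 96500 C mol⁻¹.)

Q = I·t = 0.3150 A × 3050.0 s = 960.8 C.
n(e⁻) = Q/F = 960.8 / 96500 = 0.009956 mol.
Mn²⁺ + 2 e⁻ → Mn, so n(Mn) = n(e⁻)/2 = 0.004978 mol.
m = n·M = 0.004978 × 54.94 = 0.273 g.

0.273 g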